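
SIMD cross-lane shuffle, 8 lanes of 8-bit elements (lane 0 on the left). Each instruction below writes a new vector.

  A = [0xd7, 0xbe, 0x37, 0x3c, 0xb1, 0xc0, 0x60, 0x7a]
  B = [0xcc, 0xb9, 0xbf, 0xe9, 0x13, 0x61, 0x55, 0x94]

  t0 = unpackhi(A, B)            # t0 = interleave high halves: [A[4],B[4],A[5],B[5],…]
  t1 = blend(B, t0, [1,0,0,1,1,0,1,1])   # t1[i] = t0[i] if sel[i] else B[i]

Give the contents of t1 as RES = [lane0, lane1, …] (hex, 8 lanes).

t0 = [0xb1, 0x13, 0xc0, 0x61, 0x60, 0x55, 0x7a, 0x94]
t1 = [0xb1, 0xb9, 0xbf, 0x61, 0x60, 0x61, 0x7a, 0x94]

RES = [0xb1, 0xb9, 0xbf, 0x61, 0x60, 0x61, 0x7a, 0x94]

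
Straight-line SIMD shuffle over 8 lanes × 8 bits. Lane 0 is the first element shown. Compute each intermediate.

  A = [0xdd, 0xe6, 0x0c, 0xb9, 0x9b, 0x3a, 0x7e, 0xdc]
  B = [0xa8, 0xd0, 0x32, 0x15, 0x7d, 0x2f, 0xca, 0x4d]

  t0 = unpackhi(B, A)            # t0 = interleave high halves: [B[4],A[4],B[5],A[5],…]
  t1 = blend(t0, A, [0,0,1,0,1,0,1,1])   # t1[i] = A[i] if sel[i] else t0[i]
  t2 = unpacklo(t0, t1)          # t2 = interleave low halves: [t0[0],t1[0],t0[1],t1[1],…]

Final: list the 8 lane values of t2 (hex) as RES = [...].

RES = [ 0x7d  0x7d  0x9b  0x9b  0x2f  0x0c  0x3a  0x3a ]

→ t0 |7d|9b|2f|3a|ca|7e|4d|dc|
→ t1 |7d|9b|0c|3a|9b|7e|7e|dc|
→ t2 |7d|7d|9b|9b|2f|0c|3a|3a|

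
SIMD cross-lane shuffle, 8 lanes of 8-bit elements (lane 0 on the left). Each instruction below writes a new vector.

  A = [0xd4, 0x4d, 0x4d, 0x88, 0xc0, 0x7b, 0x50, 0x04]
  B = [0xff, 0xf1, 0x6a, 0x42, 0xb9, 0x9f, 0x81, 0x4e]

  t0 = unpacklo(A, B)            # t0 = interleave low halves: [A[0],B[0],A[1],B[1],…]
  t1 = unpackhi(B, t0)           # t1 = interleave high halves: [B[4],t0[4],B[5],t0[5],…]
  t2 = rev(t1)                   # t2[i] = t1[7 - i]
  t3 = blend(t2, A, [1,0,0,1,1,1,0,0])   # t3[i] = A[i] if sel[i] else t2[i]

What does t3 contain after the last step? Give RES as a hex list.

RES = [0xd4, 0x4e, 0x88, 0x88, 0xc0, 0x7b, 0x4d, 0xb9]

t0 = [0xd4, 0xff, 0x4d, 0xf1, 0x4d, 0x6a, 0x88, 0x42]
t1 = [0xb9, 0x4d, 0x9f, 0x6a, 0x81, 0x88, 0x4e, 0x42]
t2 = [0x42, 0x4e, 0x88, 0x81, 0x6a, 0x9f, 0x4d, 0xb9]
t3 = [0xd4, 0x4e, 0x88, 0x88, 0xc0, 0x7b, 0x4d, 0xb9]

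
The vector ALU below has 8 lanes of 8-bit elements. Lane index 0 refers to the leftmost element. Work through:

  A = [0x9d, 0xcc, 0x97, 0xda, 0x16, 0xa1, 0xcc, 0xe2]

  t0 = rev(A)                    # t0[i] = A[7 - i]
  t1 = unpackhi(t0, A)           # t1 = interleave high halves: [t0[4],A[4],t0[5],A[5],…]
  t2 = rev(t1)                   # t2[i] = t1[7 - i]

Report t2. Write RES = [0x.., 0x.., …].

→ t0 |e2|cc|a1|16|da|97|cc|9d|
→ t1 |da|16|97|a1|cc|cc|9d|e2|
→ t2 |e2|9d|cc|cc|a1|97|16|da|

RES = [0xe2, 0x9d, 0xcc, 0xcc, 0xa1, 0x97, 0x16, 0xda]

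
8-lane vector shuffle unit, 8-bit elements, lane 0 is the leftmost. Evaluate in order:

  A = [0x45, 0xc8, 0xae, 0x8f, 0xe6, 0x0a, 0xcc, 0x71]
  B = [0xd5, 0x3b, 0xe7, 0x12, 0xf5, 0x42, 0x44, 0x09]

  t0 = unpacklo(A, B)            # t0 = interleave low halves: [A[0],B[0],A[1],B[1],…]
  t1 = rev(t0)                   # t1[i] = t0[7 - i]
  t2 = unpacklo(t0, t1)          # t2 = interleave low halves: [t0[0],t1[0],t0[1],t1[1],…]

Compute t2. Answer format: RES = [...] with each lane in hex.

→ t0 |45|d5|c8|3b|ae|e7|8f|12|
→ t1 |12|8f|e7|ae|3b|c8|d5|45|
→ t2 |45|12|d5|8f|c8|e7|3b|ae|

RES = [ 0x45  0x12  0xd5  0x8f  0xc8  0xe7  0x3b  0xae ]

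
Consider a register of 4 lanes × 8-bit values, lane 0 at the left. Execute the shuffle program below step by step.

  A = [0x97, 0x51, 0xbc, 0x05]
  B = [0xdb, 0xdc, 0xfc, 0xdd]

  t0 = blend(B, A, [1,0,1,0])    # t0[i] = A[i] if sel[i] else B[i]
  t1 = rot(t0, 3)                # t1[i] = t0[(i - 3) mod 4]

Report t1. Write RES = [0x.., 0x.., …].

RES = [0xdc, 0xbc, 0xdd, 0x97]

→ t0 |97|dc|bc|dd|
→ t1 |dc|bc|dd|97|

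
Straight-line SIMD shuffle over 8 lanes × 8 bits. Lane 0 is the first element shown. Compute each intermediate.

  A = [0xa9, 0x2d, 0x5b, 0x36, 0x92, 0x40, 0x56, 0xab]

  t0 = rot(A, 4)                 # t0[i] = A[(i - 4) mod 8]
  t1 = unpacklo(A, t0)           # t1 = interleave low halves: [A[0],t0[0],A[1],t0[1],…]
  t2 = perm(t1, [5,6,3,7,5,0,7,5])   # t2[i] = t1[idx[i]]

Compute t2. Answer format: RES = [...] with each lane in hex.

RES = [ 0x56  0x36  0x40  0xab  0x56  0xa9  0xab  0x56 ]

→ t0 |92|40|56|ab|a9|2d|5b|36|
→ t1 |a9|92|2d|40|5b|56|36|ab|
→ t2 |56|36|40|ab|56|a9|ab|56|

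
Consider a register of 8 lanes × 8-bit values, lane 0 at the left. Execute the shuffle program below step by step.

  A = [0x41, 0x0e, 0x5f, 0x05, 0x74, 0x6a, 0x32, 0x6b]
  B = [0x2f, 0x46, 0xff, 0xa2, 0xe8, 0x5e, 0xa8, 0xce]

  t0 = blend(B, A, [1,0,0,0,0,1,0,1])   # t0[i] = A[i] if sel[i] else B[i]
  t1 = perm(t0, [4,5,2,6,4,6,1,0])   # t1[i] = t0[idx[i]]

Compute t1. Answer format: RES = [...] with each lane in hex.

t0 = [0x41, 0x46, 0xff, 0xa2, 0xe8, 0x6a, 0xa8, 0x6b]
t1 = [0xe8, 0x6a, 0xff, 0xa8, 0xe8, 0xa8, 0x46, 0x41]

RES = [0xe8, 0x6a, 0xff, 0xa8, 0xe8, 0xa8, 0x46, 0x41]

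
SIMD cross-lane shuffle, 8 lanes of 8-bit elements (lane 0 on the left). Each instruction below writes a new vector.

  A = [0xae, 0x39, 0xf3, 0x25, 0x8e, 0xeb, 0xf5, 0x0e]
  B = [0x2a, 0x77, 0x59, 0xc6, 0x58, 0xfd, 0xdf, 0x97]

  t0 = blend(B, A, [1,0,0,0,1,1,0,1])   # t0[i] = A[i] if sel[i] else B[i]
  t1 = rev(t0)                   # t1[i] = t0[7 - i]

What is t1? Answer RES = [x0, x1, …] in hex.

RES = [ 0x0e  0xdf  0xeb  0x8e  0xc6  0x59  0x77  0xae ]

t0 = [0xae, 0x77, 0x59, 0xc6, 0x8e, 0xeb, 0xdf, 0x0e]
t1 = [0x0e, 0xdf, 0xeb, 0x8e, 0xc6, 0x59, 0x77, 0xae]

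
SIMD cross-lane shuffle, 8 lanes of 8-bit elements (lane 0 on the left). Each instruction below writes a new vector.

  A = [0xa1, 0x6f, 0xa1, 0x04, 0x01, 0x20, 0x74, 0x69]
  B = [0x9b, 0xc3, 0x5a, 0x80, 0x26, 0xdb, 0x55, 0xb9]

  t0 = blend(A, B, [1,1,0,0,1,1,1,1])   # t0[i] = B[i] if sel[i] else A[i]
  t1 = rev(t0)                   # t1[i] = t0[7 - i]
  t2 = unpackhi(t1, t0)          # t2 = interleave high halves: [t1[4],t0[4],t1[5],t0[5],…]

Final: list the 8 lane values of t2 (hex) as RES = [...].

RES = [0x04, 0x26, 0xa1, 0xdb, 0xc3, 0x55, 0x9b, 0xb9]

  t0: 9b c3 a1 04 26 db 55 b9
  t1: b9 55 db 26 04 a1 c3 9b
  t2: 04 26 a1 db c3 55 9b b9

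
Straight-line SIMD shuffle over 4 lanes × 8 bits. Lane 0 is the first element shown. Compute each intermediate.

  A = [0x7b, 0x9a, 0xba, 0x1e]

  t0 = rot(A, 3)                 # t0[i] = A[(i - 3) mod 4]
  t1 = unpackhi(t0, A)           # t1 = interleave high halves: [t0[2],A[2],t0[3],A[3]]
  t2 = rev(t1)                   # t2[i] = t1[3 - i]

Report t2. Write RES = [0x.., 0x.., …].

  t0: 9a ba 1e 7b
  t1: 1e ba 7b 1e
  t2: 1e 7b ba 1e

RES = [0x1e, 0x7b, 0xba, 0x1e]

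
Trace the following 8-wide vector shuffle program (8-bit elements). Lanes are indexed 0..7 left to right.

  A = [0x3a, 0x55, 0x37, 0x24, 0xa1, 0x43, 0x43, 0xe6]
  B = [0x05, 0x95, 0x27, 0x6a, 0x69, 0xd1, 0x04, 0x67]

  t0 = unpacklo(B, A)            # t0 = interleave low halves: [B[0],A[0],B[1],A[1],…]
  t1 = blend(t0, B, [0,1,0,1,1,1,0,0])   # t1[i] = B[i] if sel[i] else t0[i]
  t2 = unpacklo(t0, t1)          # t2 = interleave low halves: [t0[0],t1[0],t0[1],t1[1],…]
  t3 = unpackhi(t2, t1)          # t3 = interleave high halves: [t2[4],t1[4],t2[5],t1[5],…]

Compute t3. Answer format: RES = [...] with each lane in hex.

RES = [ 0x95  0x69  0x95  0xd1  0x55  0x6a  0x6a  0x24 ]

→ t0 |05|3a|95|55|27|37|6a|24|
→ t1 |05|95|95|6a|69|d1|6a|24|
→ t2 |05|05|3a|95|95|95|55|6a|
→ t3 |95|69|95|d1|55|6a|6a|24|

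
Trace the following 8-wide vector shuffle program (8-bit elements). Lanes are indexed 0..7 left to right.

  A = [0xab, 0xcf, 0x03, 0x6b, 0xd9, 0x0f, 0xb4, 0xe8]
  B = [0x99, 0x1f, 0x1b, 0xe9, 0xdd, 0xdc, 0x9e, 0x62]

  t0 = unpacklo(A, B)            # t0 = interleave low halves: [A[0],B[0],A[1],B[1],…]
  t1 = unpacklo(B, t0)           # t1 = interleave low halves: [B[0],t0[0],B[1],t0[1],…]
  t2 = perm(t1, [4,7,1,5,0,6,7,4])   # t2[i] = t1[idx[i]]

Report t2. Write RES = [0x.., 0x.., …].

t0 = [0xab, 0x99, 0xcf, 0x1f, 0x03, 0x1b, 0x6b, 0xe9]
t1 = [0x99, 0xab, 0x1f, 0x99, 0x1b, 0xcf, 0xe9, 0x1f]
t2 = [0x1b, 0x1f, 0xab, 0xcf, 0x99, 0xe9, 0x1f, 0x1b]

RES = [ 0x1b  0x1f  0xab  0xcf  0x99  0xe9  0x1f  0x1b ]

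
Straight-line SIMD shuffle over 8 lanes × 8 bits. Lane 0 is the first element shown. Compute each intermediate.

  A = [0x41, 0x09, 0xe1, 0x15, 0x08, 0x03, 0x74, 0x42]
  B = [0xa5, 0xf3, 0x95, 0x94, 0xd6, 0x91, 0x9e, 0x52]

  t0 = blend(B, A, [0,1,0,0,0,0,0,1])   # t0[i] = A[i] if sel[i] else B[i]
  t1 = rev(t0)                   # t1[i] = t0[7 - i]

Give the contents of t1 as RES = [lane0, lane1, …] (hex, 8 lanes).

RES = [0x42, 0x9e, 0x91, 0xd6, 0x94, 0x95, 0x09, 0xa5]

→ t0 |a5|09|95|94|d6|91|9e|42|
→ t1 |42|9e|91|d6|94|95|09|a5|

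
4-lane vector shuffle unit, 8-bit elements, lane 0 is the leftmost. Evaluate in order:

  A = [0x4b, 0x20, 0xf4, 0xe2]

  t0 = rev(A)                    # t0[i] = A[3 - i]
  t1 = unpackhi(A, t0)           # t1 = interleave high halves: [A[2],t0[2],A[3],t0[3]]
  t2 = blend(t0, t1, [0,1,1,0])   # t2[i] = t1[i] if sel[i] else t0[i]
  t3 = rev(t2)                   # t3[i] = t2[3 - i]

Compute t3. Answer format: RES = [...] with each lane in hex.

→ t0 |e2|f4|20|4b|
→ t1 |f4|20|e2|4b|
→ t2 |e2|20|e2|4b|
→ t3 |4b|e2|20|e2|

RES = [0x4b, 0xe2, 0x20, 0xe2]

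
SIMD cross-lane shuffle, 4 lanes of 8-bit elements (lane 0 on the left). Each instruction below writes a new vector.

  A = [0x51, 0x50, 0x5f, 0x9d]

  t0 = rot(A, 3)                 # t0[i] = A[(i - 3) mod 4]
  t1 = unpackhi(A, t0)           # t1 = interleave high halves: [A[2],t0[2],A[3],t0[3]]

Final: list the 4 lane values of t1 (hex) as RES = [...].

RES = [ 0x5f  0x9d  0x9d  0x51 ]

  t0: 50 5f 9d 51
  t1: 5f 9d 9d 51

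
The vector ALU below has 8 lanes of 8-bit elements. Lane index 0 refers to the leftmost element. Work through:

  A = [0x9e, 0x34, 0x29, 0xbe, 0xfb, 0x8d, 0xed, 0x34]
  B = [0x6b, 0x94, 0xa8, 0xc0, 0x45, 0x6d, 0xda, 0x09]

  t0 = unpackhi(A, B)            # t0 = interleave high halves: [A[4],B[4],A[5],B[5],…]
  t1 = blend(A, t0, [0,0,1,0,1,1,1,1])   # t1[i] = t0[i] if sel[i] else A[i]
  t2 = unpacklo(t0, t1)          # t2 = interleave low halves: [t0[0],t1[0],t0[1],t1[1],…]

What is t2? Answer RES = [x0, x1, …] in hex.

RES = [ 0xfb  0x9e  0x45  0x34  0x8d  0x8d  0x6d  0xbe ]

→ t0 |fb|45|8d|6d|ed|da|34|09|
→ t1 |9e|34|8d|be|ed|da|34|09|
→ t2 |fb|9e|45|34|8d|8d|6d|be|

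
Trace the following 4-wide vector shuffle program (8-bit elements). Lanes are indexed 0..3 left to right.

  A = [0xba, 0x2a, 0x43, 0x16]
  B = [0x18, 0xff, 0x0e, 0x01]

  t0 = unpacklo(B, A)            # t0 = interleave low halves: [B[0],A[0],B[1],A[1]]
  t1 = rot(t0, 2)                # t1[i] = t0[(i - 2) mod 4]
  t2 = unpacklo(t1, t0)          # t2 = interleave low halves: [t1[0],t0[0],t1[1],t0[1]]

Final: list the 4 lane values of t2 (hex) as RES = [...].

RES = [ 0xff  0x18  0x2a  0xba ]

→ t0 |18|ba|ff|2a|
→ t1 |ff|2a|18|ba|
→ t2 |ff|18|2a|ba|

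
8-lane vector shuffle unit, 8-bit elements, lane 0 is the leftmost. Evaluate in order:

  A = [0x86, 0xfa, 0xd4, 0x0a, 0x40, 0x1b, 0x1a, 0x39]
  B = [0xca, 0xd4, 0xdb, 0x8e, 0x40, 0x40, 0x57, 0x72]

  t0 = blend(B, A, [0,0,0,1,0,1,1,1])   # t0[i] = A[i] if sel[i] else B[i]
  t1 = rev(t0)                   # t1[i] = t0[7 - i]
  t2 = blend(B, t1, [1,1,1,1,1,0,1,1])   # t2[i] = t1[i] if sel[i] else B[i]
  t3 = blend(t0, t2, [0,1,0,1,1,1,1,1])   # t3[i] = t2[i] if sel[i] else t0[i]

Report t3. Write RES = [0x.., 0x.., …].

RES = [ 0xca  0x1a  0xdb  0x40  0x0a  0x40  0xd4  0xca ]

t0 = [0xca, 0xd4, 0xdb, 0x0a, 0x40, 0x1b, 0x1a, 0x39]
t1 = [0x39, 0x1a, 0x1b, 0x40, 0x0a, 0xdb, 0xd4, 0xca]
t2 = [0x39, 0x1a, 0x1b, 0x40, 0x0a, 0x40, 0xd4, 0xca]
t3 = [0xca, 0x1a, 0xdb, 0x40, 0x0a, 0x40, 0xd4, 0xca]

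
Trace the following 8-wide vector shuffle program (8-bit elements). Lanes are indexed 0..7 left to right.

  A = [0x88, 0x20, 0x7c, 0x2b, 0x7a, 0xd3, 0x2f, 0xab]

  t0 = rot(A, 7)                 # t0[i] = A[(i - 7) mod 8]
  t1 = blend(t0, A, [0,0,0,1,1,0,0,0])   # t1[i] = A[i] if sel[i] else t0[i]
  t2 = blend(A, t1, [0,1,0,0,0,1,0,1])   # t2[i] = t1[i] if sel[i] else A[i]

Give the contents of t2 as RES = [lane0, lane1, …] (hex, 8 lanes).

RES = [ 0x88  0x7c  0x7c  0x2b  0x7a  0x2f  0x2f  0x88 ]

t0 = [0x20, 0x7c, 0x2b, 0x7a, 0xd3, 0x2f, 0xab, 0x88]
t1 = [0x20, 0x7c, 0x2b, 0x2b, 0x7a, 0x2f, 0xab, 0x88]
t2 = [0x88, 0x7c, 0x7c, 0x2b, 0x7a, 0x2f, 0x2f, 0x88]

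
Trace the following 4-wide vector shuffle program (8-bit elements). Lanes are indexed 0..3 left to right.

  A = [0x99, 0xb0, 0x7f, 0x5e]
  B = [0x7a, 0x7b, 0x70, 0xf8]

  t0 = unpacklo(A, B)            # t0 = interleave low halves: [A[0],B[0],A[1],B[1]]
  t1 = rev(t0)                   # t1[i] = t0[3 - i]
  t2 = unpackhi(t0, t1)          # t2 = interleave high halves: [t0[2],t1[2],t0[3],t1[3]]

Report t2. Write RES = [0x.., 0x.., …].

  t0: 99 7a b0 7b
  t1: 7b b0 7a 99
  t2: b0 7a 7b 99

RES = [ 0xb0  0x7a  0x7b  0x99 ]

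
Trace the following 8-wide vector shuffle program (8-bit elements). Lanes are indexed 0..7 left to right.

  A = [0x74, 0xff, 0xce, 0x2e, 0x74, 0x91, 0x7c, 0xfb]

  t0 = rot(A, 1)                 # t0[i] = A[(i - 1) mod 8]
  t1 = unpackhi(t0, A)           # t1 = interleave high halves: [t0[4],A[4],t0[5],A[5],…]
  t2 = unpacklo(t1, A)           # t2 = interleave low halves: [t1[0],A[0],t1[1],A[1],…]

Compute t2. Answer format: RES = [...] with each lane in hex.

RES = [ 0x2e  0x74  0x74  0xff  0x74  0xce  0x91  0x2e ]

  t0: fb 74 ff ce 2e 74 91 7c
  t1: 2e 74 74 91 91 7c 7c fb
  t2: 2e 74 74 ff 74 ce 91 2e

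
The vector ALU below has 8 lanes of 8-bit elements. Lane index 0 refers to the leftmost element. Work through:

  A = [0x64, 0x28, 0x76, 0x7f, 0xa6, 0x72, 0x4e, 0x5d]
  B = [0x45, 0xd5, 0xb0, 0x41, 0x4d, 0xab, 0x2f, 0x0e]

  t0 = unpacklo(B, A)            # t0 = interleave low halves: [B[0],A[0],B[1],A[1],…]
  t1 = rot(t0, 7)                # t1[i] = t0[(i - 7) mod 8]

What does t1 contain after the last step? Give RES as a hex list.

RES = [ 0x64  0xd5  0x28  0xb0  0x76  0x41  0x7f  0x45 ]

  t0: 45 64 d5 28 b0 76 41 7f
  t1: 64 d5 28 b0 76 41 7f 45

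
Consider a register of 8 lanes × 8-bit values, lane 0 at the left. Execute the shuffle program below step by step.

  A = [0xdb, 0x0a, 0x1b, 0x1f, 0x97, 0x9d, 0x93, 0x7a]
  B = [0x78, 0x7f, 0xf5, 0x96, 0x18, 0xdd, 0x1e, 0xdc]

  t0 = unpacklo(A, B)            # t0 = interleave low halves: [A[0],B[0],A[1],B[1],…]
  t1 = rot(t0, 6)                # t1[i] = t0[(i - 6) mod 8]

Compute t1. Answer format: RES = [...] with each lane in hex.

RES = [0x0a, 0x7f, 0x1b, 0xf5, 0x1f, 0x96, 0xdb, 0x78]

t0 = [0xdb, 0x78, 0x0a, 0x7f, 0x1b, 0xf5, 0x1f, 0x96]
t1 = [0x0a, 0x7f, 0x1b, 0xf5, 0x1f, 0x96, 0xdb, 0x78]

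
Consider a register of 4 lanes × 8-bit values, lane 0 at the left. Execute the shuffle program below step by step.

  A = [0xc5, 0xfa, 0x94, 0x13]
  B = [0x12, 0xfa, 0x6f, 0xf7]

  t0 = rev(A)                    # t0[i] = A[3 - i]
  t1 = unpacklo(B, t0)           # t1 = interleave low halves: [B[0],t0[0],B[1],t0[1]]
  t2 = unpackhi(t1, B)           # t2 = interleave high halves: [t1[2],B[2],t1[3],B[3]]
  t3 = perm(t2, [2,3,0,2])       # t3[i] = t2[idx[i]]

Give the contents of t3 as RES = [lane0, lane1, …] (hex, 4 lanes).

→ t0 |13|94|fa|c5|
→ t1 |12|13|fa|94|
→ t2 |fa|6f|94|f7|
→ t3 |94|f7|fa|94|

RES = [ 0x94  0xf7  0xfa  0x94 ]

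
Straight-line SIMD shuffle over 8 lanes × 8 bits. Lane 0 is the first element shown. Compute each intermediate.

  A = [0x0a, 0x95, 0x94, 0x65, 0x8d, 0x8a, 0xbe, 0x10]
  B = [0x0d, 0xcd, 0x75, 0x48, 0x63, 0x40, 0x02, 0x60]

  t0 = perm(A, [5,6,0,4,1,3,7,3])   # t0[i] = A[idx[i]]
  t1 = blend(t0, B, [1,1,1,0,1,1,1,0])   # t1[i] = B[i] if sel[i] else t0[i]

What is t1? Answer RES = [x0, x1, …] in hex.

t0 = [0x8a, 0xbe, 0x0a, 0x8d, 0x95, 0x65, 0x10, 0x65]
t1 = [0x0d, 0xcd, 0x75, 0x8d, 0x63, 0x40, 0x02, 0x65]

RES = [0x0d, 0xcd, 0x75, 0x8d, 0x63, 0x40, 0x02, 0x65]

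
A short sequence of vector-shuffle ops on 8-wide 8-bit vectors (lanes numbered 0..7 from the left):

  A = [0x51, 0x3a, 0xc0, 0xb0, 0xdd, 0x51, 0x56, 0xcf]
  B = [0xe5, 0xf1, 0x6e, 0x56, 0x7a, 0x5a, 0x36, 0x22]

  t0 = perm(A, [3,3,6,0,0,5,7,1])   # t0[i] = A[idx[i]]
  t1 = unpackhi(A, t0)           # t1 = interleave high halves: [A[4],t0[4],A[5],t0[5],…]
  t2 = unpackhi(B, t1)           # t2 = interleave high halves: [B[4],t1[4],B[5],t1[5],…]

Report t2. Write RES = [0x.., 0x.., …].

→ t0 |b0|b0|56|51|51|51|cf|3a|
→ t1 |dd|51|51|51|56|cf|cf|3a|
→ t2 |7a|56|5a|cf|36|cf|22|3a|

RES = [ 0x7a  0x56  0x5a  0xcf  0x36  0xcf  0x22  0x3a ]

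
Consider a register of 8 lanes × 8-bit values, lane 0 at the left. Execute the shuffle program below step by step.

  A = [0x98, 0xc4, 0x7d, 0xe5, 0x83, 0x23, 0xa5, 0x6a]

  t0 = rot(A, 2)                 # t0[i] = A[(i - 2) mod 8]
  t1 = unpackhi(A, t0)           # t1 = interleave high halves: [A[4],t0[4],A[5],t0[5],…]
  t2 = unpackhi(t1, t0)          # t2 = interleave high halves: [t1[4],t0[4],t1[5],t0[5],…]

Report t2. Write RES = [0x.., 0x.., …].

t0 = [0xa5, 0x6a, 0x98, 0xc4, 0x7d, 0xe5, 0x83, 0x23]
t1 = [0x83, 0x7d, 0x23, 0xe5, 0xa5, 0x83, 0x6a, 0x23]
t2 = [0xa5, 0x7d, 0x83, 0xe5, 0x6a, 0x83, 0x23, 0x23]

RES = [ 0xa5  0x7d  0x83  0xe5  0x6a  0x83  0x23  0x23 ]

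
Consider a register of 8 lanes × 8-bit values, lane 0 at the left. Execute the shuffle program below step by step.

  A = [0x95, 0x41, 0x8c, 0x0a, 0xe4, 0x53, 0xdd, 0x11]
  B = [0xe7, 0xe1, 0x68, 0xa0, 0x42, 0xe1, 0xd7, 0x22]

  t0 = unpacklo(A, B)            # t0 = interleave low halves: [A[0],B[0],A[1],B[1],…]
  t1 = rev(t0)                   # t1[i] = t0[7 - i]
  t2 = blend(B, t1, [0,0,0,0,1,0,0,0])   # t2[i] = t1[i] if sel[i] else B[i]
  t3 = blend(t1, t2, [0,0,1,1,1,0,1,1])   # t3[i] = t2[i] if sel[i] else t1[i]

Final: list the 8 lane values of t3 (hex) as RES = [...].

RES = [ 0xa0  0x0a  0x68  0xa0  0xe1  0x41  0xd7  0x22 ]

t0 = [0x95, 0xe7, 0x41, 0xe1, 0x8c, 0x68, 0x0a, 0xa0]
t1 = [0xa0, 0x0a, 0x68, 0x8c, 0xe1, 0x41, 0xe7, 0x95]
t2 = [0xe7, 0xe1, 0x68, 0xa0, 0xe1, 0xe1, 0xd7, 0x22]
t3 = [0xa0, 0x0a, 0x68, 0xa0, 0xe1, 0x41, 0xd7, 0x22]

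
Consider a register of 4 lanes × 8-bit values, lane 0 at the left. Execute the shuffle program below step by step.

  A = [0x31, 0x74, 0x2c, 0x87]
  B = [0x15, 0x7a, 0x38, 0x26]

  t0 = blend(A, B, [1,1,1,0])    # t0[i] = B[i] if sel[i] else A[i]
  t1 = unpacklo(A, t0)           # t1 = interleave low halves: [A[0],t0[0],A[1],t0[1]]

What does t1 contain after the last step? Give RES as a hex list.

  t0: 15 7a 38 87
  t1: 31 15 74 7a

RES = [ 0x31  0x15  0x74  0x7a ]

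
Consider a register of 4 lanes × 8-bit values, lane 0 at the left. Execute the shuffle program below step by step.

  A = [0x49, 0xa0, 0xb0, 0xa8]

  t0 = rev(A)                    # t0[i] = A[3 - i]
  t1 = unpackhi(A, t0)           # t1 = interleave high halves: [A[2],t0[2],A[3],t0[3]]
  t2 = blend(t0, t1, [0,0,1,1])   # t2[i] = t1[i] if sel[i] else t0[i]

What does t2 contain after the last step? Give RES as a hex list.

  t0: a8 b0 a0 49
  t1: b0 a0 a8 49
  t2: a8 b0 a8 49

RES = [ 0xa8  0xb0  0xa8  0x49 ]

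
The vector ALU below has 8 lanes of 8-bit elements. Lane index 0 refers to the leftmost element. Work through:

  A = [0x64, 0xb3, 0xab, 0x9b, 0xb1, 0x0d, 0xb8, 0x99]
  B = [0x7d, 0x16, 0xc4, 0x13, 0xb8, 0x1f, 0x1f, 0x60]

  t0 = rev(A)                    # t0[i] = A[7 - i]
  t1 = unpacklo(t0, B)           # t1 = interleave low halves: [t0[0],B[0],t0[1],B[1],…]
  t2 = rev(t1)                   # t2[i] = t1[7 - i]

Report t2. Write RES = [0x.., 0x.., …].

RES = [ 0x13  0xb1  0xc4  0x0d  0x16  0xb8  0x7d  0x99 ]

t0 = [0x99, 0xb8, 0x0d, 0xb1, 0x9b, 0xab, 0xb3, 0x64]
t1 = [0x99, 0x7d, 0xb8, 0x16, 0x0d, 0xc4, 0xb1, 0x13]
t2 = [0x13, 0xb1, 0xc4, 0x0d, 0x16, 0xb8, 0x7d, 0x99]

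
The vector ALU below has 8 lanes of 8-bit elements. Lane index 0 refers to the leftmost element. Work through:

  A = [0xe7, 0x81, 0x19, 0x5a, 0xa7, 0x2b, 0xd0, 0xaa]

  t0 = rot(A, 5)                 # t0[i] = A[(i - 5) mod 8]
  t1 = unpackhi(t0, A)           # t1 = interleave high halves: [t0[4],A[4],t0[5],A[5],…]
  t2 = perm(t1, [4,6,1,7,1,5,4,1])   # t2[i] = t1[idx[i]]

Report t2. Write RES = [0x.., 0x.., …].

RES = [ 0x81  0x19  0xa7  0xaa  0xa7  0xd0  0x81  0xa7 ]

→ t0 |5a|a7|2b|d0|aa|e7|81|19|
→ t1 |aa|a7|e7|2b|81|d0|19|aa|
→ t2 |81|19|a7|aa|a7|d0|81|a7|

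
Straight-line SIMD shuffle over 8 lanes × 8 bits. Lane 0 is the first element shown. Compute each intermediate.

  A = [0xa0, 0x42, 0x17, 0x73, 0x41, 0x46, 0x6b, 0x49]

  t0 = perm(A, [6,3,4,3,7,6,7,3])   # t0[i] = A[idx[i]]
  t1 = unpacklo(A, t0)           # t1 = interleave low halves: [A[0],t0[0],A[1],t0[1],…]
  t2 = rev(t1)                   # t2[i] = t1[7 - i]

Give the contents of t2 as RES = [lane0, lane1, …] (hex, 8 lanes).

RES = [ 0x73  0x73  0x41  0x17  0x73  0x42  0x6b  0xa0 ]

t0 = [0x6b, 0x73, 0x41, 0x73, 0x49, 0x6b, 0x49, 0x73]
t1 = [0xa0, 0x6b, 0x42, 0x73, 0x17, 0x41, 0x73, 0x73]
t2 = [0x73, 0x73, 0x41, 0x17, 0x73, 0x42, 0x6b, 0xa0]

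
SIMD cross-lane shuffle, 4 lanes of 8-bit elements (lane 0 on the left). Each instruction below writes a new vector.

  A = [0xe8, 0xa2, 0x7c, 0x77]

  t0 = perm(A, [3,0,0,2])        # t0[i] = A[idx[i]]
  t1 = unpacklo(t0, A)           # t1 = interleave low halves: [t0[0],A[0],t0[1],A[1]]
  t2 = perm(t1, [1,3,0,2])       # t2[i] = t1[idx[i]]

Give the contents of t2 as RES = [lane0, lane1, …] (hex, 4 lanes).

RES = [ 0xe8  0xa2  0x77  0xe8 ]

→ t0 |77|e8|e8|7c|
→ t1 |77|e8|e8|a2|
→ t2 |e8|a2|77|e8|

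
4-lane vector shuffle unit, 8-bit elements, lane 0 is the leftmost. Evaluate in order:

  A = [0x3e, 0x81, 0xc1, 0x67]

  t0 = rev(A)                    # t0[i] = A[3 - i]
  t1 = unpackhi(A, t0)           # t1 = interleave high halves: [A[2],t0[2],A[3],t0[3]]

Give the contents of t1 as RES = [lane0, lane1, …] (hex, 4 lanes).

  t0: 67 c1 81 3e
  t1: c1 81 67 3e

RES = [0xc1, 0x81, 0x67, 0x3e]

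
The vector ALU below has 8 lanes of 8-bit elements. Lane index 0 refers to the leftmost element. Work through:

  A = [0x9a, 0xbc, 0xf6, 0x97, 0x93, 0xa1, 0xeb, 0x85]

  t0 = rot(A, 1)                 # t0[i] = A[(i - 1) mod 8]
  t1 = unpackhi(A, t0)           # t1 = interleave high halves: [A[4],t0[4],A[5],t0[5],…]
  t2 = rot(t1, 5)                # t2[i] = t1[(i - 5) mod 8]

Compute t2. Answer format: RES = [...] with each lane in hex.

RES = [ 0x93  0xeb  0xa1  0x85  0xeb  0x93  0x97  0xa1 ]

→ t0 |85|9a|bc|f6|97|93|a1|eb|
→ t1 |93|97|a1|93|eb|a1|85|eb|
→ t2 |93|eb|a1|85|eb|93|97|a1|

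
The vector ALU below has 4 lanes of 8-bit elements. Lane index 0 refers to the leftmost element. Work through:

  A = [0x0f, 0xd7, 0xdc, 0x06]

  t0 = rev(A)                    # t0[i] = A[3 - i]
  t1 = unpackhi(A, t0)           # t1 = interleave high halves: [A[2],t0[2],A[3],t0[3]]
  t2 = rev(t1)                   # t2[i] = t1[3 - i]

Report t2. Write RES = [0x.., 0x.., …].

  t0: 06 dc d7 0f
  t1: dc d7 06 0f
  t2: 0f 06 d7 dc

RES = [0x0f, 0x06, 0xd7, 0xdc]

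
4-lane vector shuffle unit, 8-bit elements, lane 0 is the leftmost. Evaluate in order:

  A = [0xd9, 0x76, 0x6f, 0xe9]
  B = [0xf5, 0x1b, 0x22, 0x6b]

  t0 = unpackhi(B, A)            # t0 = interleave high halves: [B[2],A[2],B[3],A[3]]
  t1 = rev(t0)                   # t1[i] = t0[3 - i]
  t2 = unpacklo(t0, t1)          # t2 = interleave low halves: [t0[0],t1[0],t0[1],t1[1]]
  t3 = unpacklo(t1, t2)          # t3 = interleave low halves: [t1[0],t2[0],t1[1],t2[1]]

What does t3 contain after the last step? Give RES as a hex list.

  t0: 22 6f 6b e9
  t1: e9 6b 6f 22
  t2: 22 e9 6f 6b
  t3: e9 22 6b e9

RES = [ 0xe9  0x22  0x6b  0xe9 ]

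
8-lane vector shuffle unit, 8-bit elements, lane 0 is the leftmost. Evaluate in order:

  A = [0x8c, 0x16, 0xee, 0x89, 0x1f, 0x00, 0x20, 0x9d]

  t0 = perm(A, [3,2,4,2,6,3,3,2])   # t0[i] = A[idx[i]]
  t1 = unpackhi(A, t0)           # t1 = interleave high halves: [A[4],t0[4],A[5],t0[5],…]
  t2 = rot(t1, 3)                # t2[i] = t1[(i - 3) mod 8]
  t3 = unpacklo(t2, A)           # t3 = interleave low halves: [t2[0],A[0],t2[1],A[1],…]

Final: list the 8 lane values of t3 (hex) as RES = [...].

RES = [0x89, 0x8c, 0x9d, 0x16, 0xee, 0xee, 0x1f, 0x89]

  t0: 89 ee 1f ee 20 89 89 ee
  t1: 1f 20 00 89 20 89 9d ee
  t2: 89 9d ee 1f 20 00 89 20
  t3: 89 8c 9d 16 ee ee 1f 89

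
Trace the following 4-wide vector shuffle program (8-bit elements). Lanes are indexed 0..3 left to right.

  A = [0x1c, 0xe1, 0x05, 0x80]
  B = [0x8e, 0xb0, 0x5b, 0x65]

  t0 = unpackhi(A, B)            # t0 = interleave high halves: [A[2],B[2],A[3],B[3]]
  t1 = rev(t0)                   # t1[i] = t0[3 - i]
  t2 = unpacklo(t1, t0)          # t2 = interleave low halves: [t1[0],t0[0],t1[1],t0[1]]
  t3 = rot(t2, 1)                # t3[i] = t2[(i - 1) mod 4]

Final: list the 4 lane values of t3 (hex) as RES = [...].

RES = [0x5b, 0x65, 0x05, 0x80]

→ t0 |05|5b|80|65|
→ t1 |65|80|5b|05|
→ t2 |65|05|80|5b|
→ t3 |5b|65|05|80|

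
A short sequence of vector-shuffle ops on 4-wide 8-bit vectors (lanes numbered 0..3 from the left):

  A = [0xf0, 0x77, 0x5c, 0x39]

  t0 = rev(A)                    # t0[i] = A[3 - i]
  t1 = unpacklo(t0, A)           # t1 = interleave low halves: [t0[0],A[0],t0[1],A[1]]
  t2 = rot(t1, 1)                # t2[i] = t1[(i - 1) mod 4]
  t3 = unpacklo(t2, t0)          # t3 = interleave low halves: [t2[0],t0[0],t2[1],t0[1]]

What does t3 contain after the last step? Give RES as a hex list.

  t0: 39 5c 77 f0
  t1: 39 f0 5c 77
  t2: 77 39 f0 5c
  t3: 77 39 39 5c

RES = [ 0x77  0x39  0x39  0x5c ]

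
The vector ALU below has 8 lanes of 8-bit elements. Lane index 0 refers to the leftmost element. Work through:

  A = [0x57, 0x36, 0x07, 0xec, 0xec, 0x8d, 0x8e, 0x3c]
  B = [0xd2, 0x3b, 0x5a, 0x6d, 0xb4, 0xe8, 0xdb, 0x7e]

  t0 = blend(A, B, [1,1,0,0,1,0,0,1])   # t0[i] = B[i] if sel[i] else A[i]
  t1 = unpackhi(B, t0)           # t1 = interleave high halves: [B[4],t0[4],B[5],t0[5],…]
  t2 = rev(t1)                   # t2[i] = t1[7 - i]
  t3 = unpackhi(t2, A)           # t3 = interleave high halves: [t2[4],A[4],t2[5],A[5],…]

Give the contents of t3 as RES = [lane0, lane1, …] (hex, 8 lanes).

t0 = [0xd2, 0x3b, 0x07, 0xec, 0xb4, 0x8d, 0x8e, 0x7e]
t1 = [0xb4, 0xb4, 0xe8, 0x8d, 0xdb, 0x8e, 0x7e, 0x7e]
t2 = [0x7e, 0x7e, 0x8e, 0xdb, 0x8d, 0xe8, 0xb4, 0xb4]
t3 = [0x8d, 0xec, 0xe8, 0x8d, 0xb4, 0x8e, 0xb4, 0x3c]

RES = [0x8d, 0xec, 0xe8, 0x8d, 0xb4, 0x8e, 0xb4, 0x3c]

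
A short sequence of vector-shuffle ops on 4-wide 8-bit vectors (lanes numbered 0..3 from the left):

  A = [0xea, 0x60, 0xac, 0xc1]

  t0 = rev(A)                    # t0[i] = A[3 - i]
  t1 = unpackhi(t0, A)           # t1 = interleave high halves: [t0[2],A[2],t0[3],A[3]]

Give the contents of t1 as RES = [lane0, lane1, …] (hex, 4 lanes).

RES = [0x60, 0xac, 0xea, 0xc1]

  t0: c1 ac 60 ea
  t1: 60 ac ea c1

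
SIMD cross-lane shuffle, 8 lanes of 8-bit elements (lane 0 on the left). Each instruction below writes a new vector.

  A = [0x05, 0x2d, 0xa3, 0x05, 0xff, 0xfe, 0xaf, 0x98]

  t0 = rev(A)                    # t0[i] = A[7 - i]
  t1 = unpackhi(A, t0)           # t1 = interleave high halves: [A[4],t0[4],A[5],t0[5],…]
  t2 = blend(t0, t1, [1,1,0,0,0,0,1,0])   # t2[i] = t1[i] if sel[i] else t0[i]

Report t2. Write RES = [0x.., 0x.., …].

RES = [ 0xff  0x05  0xfe  0xff  0x05  0xa3  0x98  0x05 ]

  t0: 98 af fe ff 05 a3 2d 05
  t1: ff 05 fe a3 af 2d 98 05
  t2: ff 05 fe ff 05 a3 98 05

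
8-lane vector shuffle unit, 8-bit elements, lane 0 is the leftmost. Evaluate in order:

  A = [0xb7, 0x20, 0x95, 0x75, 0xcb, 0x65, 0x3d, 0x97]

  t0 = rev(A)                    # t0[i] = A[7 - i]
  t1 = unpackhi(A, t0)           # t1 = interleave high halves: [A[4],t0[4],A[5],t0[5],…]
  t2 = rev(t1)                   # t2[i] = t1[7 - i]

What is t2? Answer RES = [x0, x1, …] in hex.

RES = [0xb7, 0x97, 0x20, 0x3d, 0x95, 0x65, 0x75, 0xcb]

  t0: 97 3d 65 cb 75 95 20 b7
  t1: cb 75 65 95 3d 20 97 b7
  t2: b7 97 20 3d 95 65 75 cb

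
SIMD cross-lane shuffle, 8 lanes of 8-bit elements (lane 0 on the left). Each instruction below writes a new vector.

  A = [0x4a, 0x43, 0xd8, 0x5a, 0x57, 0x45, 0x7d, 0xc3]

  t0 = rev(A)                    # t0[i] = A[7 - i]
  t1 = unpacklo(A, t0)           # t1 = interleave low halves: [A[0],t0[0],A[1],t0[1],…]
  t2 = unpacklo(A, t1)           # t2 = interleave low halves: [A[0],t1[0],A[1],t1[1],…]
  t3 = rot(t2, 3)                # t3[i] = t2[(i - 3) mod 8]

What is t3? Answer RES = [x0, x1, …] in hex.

→ t0 |c3|7d|45|57|5a|d8|43|4a|
→ t1 |4a|c3|43|7d|d8|45|5a|57|
→ t2 |4a|4a|43|c3|d8|43|5a|7d|
→ t3 |43|5a|7d|4a|4a|43|c3|d8|

RES = [0x43, 0x5a, 0x7d, 0x4a, 0x4a, 0x43, 0xc3, 0xd8]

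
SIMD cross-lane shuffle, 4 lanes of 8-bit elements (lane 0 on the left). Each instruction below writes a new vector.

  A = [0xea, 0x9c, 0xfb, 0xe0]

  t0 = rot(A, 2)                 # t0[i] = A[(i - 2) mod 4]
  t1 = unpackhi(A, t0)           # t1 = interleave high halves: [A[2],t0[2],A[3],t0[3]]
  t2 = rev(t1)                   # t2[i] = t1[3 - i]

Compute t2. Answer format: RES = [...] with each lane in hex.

t0 = [0xfb, 0xe0, 0xea, 0x9c]
t1 = [0xfb, 0xea, 0xe0, 0x9c]
t2 = [0x9c, 0xe0, 0xea, 0xfb]

RES = [ 0x9c  0xe0  0xea  0xfb ]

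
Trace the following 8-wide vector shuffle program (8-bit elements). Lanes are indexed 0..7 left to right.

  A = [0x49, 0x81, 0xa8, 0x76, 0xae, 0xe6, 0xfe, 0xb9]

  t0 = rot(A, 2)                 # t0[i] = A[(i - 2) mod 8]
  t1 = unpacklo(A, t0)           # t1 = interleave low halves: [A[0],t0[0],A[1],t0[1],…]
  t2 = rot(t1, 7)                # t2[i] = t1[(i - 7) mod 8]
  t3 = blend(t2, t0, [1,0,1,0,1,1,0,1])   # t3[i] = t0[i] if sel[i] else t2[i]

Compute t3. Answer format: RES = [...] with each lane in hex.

RES = [ 0xfe  0x81  0x49  0xa8  0xa8  0x76  0x81  0xe6 ]

t0 = [0xfe, 0xb9, 0x49, 0x81, 0xa8, 0x76, 0xae, 0xe6]
t1 = [0x49, 0xfe, 0x81, 0xb9, 0xa8, 0x49, 0x76, 0x81]
t2 = [0xfe, 0x81, 0xb9, 0xa8, 0x49, 0x76, 0x81, 0x49]
t3 = [0xfe, 0x81, 0x49, 0xa8, 0xa8, 0x76, 0x81, 0xe6]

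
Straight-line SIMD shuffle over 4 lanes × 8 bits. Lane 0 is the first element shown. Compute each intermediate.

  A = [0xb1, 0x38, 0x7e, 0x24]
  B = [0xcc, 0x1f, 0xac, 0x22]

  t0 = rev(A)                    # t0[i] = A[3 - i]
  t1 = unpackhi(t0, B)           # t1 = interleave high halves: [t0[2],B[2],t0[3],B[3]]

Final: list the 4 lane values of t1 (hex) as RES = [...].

RES = [0x38, 0xac, 0xb1, 0x22]

t0 = [0x24, 0x7e, 0x38, 0xb1]
t1 = [0x38, 0xac, 0xb1, 0x22]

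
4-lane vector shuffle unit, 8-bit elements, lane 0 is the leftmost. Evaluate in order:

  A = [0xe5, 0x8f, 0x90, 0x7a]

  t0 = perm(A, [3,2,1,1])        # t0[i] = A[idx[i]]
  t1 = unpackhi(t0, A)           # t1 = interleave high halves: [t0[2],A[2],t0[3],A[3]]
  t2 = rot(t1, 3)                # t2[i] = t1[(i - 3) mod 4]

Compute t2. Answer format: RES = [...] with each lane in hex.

  t0: 7a 90 8f 8f
  t1: 8f 90 8f 7a
  t2: 90 8f 7a 8f

RES = [0x90, 0x8f, 0x7a, 0x8f]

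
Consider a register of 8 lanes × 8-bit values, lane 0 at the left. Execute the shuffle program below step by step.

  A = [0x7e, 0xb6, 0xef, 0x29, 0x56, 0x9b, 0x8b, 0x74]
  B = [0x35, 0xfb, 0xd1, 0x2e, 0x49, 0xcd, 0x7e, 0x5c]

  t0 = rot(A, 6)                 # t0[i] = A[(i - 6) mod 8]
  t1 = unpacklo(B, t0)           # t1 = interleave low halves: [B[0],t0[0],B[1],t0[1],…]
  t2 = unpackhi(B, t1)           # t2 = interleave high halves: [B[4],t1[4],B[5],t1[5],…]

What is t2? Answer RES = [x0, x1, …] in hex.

RES = [ 0x49  0xd1  0xcd  0x56  0x7e  0x2e  0x5c  0x9b ]

  t0: ef 29 56 9b 8b 74 7e b6
  t1: 35 ef fb 29 d1 56 2e 9b
  t2: 49 d1 cd 56 7e 2e 5c 9b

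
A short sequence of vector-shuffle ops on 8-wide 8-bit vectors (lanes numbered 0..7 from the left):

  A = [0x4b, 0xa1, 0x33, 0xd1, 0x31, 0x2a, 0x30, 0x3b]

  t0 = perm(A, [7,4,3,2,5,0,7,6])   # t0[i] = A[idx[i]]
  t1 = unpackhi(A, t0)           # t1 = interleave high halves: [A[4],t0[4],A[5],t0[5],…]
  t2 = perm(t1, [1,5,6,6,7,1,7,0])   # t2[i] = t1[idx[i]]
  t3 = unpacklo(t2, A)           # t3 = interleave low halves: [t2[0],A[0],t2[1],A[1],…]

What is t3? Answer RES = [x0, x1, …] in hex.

t0 = [0x3b, 0x31, 0xd1, 0x33, 0x2a, 0x4b, 0x3b, 0x30]
t1 = [0x31, 0x2a, 0x2a, 0x4b, 0x30, 0x3b, 0x3b, 0x30]
t2 = [0x2a, 0x3b, 0x3b, 0x3b, 0x30, 0x2a, 0x30, 0x31]
t3 = [0x2a, 0x4b, 0x3b, 0xa1, 0x3b, 0x33, 0x3b, 0xd1]

RES = [0x2a, 0x4b, 0x3b, 0xa1, 0x3b, 0x33, 0x3b, 0xd1]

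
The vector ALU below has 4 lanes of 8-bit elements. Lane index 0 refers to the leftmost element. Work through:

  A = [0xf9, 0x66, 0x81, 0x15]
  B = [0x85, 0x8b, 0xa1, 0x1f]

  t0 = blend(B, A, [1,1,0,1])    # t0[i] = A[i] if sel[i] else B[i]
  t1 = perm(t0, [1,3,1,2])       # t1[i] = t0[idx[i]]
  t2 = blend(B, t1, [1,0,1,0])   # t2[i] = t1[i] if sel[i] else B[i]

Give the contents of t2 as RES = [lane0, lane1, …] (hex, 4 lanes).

RES = [ 0x66  0x8b  0x66  0x1f ]

  t0: f9 66 a1 15
  t1: 66 15 66 a1
  t2: 66 8b 66 1f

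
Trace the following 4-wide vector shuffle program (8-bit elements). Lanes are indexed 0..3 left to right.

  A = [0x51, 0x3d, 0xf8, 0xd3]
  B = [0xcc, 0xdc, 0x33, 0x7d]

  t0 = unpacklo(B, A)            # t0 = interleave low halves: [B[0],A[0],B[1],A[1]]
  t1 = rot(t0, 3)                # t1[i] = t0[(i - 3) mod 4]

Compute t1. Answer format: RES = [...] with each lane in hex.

t0 = [0xcc, 0x51, 0xdc, 0x3d]
t1 = [0x51, 0xdc, 0x3d, 0xcc]

RES = [ 0x51  0xdc  0x3d  0xcc ]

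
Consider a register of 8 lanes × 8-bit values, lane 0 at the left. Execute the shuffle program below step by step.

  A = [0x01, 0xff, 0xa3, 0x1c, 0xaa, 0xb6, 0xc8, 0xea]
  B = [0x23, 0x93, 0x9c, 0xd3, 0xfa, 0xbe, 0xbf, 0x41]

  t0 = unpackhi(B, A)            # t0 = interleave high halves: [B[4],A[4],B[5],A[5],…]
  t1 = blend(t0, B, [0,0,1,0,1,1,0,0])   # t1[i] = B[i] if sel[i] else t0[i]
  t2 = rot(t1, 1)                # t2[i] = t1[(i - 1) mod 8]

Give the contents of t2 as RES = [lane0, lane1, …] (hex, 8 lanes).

RES = [ 0xea  0xfa  0xaa  0x9c  0xb6  0xfa  0xbe  0x41 ]

→ t0 |fa|aa|be|b6|bf|c8|41|ea|
→ t1 |fa|aa|9c|b6|fa|be|41|ea|
→ t2 |ea|fa|aa|9c|b6|fa|be|41|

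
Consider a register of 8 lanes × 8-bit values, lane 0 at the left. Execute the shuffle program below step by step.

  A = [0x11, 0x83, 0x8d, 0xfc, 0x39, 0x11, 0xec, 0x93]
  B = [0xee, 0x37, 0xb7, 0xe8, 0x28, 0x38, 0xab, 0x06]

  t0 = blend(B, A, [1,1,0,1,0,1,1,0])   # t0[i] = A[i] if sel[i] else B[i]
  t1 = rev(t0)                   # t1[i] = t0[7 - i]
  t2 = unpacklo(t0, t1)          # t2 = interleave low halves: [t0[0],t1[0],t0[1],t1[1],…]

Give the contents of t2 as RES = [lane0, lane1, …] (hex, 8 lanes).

RES = [ 0x11  0x06  0x83  0xec  0xb7  0x11  0xfc  0x28 ]

  t0: 11 83 b7 fc 28 11 ec 06
  t1: 06 ec 11 28 fc b7 83 11
  t2: 11 06 83 ec b7 11 fc 28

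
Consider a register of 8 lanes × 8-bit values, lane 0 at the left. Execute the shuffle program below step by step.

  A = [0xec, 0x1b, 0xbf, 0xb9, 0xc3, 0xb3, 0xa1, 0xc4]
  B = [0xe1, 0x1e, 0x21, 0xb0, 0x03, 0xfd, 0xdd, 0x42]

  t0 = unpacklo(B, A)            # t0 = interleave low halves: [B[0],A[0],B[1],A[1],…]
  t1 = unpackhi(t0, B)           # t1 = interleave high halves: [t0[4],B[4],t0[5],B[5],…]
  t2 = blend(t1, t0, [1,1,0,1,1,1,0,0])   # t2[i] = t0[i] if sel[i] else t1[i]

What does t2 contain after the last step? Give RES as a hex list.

RES = [ 0xe1  0xec  0xbf  0x1b  0x21  0xbf  0xb9  0x42 ]

→ t0 |e1|ec|1e|1b|21|bf|b0|b9|
→ t1 |21|03|bf|fd|b0|dd|b9|42|
→ t2 |e1|ec|bf|1b|21|bf|b9|42|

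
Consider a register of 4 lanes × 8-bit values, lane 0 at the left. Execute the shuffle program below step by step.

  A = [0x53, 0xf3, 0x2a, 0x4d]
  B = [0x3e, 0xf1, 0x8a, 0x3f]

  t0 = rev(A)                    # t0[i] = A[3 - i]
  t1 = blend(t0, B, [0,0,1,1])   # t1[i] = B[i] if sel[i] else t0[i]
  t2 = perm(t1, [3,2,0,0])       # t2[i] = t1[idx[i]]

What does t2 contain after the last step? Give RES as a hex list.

t0 = [0x4d, 0x2a, 0xf3, 0x53]
t1 = [0x4d, 0x2a, 0x8a, 0x3f]
t2 = [0x3f, 0x8a, 0x4d, 0x4d]

RES = [ 0x3f  0x8a  0x4d  0x4d ]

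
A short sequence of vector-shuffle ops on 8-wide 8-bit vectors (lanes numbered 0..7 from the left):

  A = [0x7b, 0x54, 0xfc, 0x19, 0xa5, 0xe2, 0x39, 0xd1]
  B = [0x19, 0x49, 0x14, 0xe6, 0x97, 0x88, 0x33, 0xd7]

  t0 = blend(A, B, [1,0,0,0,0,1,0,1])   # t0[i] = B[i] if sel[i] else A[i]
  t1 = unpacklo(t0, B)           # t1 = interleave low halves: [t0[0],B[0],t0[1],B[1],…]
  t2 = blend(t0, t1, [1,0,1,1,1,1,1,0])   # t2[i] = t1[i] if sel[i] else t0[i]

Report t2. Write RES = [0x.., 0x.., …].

RES = [ 0x19  0x54  0x54  0x49  0xfc  0x14  0x19  0xd7 ]

t0 = [0x19, 0x54, 0xfc, 0x19, 0xa5, 0x88, 0x39, 0xd7]
t1 = [0x19, 0x19, 0x54, 0x49, 0xfc, 0x14, 0x19, 0xe6]
t2 = [0x19, 0x54, 0x54, 0x49, 0xfc, 0x14, 0x19, 0xd7]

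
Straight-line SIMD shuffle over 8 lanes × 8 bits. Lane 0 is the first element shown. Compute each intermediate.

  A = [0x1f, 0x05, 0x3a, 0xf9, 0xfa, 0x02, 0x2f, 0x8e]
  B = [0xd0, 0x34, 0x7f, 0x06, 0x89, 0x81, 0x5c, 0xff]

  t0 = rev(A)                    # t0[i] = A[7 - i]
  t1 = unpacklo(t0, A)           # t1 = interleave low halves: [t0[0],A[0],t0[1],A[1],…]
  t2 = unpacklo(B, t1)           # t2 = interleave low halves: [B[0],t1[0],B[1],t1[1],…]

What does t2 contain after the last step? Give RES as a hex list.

RES = [ 0xd0  0x8e  0x34  0x1f  0x7f  0x2f  0x06  0x05 ]

t0 = [0x8e, 0x2f, 0x02, 0xfa, 0xf9, 0x3a, 0x05, 0x1f]
t1 = [0x8e, 0x1f, 0x2f, 0x05, 0x02, 0x3a, 0xfa, 0xf9]
t2 = [0xd0, 0x8e, 0x34, 0x1f, 0x7f, 0x2f, 0x06, 0x05]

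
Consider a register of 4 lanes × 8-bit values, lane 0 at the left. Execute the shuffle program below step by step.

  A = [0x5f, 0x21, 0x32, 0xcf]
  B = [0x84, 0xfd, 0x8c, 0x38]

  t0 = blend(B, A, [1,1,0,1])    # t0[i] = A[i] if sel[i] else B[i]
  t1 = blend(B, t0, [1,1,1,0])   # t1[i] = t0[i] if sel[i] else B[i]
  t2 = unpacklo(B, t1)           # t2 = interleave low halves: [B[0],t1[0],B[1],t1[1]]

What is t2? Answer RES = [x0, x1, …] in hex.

t0 = [0x5f, 0x21, 0x8c, 0xcf]
t1 = [0x5f, 0x21, 0x8c, 0x38]
t2 = [0x84, 0x5f, 0xfd, 0x21]

RES = [ 0x84  0x5f  0xfd  0x21 ]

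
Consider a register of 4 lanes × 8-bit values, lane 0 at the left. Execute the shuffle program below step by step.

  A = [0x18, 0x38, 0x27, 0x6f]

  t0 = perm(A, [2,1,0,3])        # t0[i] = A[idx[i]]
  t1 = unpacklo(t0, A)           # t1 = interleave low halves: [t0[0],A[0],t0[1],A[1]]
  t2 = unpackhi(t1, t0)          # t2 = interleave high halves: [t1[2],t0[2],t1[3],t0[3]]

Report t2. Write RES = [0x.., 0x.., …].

RES = [0x38, 0x18, 0x38, 0x6f]

  t0: 27 38 18 6f
  t1: 27 18 38 38
  t2: 38 18 38 6f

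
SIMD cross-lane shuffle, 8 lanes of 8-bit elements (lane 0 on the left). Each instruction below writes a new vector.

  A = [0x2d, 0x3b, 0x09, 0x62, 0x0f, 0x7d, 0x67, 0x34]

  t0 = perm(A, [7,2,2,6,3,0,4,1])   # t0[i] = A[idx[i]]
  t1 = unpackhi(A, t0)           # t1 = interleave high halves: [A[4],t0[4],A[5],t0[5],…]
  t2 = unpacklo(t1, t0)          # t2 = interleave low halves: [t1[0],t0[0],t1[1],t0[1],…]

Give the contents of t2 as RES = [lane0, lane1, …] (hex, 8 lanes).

RES = [0x0f, 0x34, 0x62, 0x09, 0x7d, 0x09, 0x2d, 0x67]

→ t0 |34|09|09|67|62|2d|0f|3b|
→ t1 |0f|62|7d|2d|67|0f|34|3b|
→ t2 |0f|34|62|09|7d|09|2d|67|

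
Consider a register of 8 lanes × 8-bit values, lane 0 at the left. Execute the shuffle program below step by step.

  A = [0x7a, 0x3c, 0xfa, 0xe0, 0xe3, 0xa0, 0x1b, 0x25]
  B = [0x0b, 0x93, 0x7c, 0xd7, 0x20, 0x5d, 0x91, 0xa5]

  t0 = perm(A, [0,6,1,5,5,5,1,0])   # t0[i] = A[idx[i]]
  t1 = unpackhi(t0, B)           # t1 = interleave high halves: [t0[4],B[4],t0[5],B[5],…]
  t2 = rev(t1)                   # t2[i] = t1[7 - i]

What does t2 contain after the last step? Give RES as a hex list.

t0 = [0x7a, 0x1b, 0x3c, 0xa0, 0xa0, 0xa0, 0x3c, 0x7a]
t1 = [0xa0, 0x20, 0xa0, 0x5d, 0x3c, 0x91, 0x7a, 0xa5]
t2 = [0xa5, 0x7a, 0x91, 0x3c, 0x5d, 0xa0, 0x20, 0xa0]

RES = [0xa5, 0x7a, 0x91, 0x3c, 0x5d, 0xa0, 0x20, 0xa0]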